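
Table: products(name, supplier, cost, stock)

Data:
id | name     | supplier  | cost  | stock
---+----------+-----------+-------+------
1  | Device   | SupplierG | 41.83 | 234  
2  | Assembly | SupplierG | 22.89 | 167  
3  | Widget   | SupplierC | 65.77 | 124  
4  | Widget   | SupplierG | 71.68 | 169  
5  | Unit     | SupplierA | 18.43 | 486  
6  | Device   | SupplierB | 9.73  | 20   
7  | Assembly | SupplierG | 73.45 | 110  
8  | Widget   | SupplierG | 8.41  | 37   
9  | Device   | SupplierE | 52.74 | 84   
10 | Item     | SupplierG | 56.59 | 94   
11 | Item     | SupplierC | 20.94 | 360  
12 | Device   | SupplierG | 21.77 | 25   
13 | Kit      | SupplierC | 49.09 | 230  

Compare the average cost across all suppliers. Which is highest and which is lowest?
SELECT supplier, AVG(cost)
FROM products
GROUP BY supplier
ORDER BY AVG(cost)

All groups:
  SupplierB: 9.73
  SupplierA: 18.43
  SupplierG: 42.37
  SupplierC: 45.27
  SupplierE: 52.74

Highest: SupplierE (52.74)
Lowest: SupplierB (9.73)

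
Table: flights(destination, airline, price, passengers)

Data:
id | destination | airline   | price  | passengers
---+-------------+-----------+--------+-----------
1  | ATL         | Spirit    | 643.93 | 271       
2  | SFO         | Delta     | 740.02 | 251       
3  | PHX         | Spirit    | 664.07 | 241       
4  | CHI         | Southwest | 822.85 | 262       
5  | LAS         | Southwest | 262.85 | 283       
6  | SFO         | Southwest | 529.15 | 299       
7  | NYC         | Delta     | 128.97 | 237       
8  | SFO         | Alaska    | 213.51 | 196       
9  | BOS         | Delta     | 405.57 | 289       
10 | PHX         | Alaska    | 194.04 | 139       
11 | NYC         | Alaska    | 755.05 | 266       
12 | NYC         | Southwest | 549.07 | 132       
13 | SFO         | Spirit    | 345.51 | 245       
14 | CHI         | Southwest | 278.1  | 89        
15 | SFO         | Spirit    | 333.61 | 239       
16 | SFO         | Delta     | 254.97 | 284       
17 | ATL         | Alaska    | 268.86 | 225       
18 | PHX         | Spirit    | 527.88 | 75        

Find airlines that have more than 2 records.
SELECT airline, COUNT(*) as cnt
FROM flights
GROUP BY airline
HAVING COUNT(*) > 2

Result:
  Alaska: 4
  Delta: 4
  Southwest: 5
  Spirit: 5

Note: HAVING filters groups after aggregation, WHERE filters rows before.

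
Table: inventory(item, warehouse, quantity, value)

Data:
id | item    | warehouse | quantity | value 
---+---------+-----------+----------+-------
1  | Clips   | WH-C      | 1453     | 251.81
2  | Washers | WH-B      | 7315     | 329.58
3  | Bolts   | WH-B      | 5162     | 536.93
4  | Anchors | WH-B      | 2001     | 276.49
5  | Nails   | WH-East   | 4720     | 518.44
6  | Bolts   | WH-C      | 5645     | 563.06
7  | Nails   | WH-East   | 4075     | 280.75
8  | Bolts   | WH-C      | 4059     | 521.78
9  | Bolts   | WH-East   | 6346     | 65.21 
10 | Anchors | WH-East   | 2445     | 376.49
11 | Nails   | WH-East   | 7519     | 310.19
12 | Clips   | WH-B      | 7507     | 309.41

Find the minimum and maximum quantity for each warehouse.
SELECT warehouse, MIN(quantity), MAX(quantity)
FROM inventory
GROUP BY warehouse

Result:
  WH-B: min=2001, max=7507
  WH-C: min=1453, max=5645
  WH-East: min=2445, max=7519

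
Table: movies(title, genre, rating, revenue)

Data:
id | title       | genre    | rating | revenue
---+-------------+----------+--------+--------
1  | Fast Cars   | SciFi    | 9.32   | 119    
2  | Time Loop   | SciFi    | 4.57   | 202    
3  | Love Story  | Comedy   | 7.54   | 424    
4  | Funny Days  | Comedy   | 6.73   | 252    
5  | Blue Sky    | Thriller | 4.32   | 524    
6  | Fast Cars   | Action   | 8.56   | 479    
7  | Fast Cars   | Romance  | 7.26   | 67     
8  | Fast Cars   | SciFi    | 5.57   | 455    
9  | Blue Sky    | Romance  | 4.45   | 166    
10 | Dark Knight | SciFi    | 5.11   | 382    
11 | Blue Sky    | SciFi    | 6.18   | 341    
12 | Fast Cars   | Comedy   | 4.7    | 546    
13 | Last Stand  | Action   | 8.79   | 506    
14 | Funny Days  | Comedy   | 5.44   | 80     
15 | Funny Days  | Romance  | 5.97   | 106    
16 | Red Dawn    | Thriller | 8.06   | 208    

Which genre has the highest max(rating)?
SELECT genre, MAX(rating) as val
FROM movies
GROUP BY genre
ORDER BY val DESC
LIMIT 1

Result: SciFi with max(rating) = 9.32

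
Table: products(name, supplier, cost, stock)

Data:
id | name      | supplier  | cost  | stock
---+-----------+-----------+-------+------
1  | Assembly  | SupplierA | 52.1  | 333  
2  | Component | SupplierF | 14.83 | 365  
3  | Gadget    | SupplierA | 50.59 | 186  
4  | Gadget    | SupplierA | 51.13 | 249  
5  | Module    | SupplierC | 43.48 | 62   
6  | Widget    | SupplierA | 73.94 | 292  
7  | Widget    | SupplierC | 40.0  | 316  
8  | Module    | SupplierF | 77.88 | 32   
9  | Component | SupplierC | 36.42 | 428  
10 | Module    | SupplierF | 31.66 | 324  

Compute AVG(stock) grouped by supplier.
SELECT supplier, AVG(stock) as result
FROM products
GROUP BY supplier

Result:
  SupplierA: 265.00
  SupplierC: 268.67
  SupplierF: 240.33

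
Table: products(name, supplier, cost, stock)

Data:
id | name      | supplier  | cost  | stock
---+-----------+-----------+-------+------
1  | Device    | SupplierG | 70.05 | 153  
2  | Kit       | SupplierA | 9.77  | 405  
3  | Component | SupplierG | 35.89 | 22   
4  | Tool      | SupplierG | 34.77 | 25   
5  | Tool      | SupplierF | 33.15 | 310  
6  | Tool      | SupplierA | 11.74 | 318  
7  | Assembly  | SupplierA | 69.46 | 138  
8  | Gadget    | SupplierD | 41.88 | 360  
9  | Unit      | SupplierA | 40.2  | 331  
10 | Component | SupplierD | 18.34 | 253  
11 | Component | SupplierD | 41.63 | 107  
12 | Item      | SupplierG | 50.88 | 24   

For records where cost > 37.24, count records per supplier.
SELECT supplier, COUNT(*)
FROM products
WHERE cost > 37.24
GROUP BY supplier

Note: WHERE filters rows before grouping.

Result:
  SupplierA: 2
  SupplierD: 2
  SupplierG: 2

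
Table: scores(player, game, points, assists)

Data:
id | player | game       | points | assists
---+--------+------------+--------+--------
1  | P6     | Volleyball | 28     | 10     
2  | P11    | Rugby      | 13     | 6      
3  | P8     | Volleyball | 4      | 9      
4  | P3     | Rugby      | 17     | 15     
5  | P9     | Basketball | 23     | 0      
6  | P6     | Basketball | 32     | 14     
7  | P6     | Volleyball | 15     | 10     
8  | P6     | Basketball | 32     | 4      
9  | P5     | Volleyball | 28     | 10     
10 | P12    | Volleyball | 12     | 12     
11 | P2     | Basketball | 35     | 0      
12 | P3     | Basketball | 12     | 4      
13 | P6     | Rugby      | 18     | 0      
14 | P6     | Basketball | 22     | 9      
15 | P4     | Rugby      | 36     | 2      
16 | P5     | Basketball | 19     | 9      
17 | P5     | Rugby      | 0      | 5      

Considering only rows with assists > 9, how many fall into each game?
SELECT game, COUNT(*)
FROM scores
WHERE assists > 9
GROUP BY game

Note: WHERE filters rows before grouping.

Result:
  Basketball: 1
  Rugby: 1
  Volleyball: 4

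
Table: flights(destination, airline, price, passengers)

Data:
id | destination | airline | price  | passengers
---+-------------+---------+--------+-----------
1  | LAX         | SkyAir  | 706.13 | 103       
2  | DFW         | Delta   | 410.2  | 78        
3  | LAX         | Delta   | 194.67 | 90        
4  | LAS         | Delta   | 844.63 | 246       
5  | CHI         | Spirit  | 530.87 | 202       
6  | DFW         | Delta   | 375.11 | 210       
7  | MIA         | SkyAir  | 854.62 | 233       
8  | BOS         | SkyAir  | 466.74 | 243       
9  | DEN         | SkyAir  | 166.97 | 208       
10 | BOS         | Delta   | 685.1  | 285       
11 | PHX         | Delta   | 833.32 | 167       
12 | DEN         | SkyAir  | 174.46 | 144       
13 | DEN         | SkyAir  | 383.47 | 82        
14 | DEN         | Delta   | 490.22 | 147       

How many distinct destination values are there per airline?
SELECT airline, COUNT(DISTINCT destination)
FROM flights
GROUP BY airline

Result:
  Delta: 6 distinct
  SkyAir: 4 distinct
  Spirit: 1 distinct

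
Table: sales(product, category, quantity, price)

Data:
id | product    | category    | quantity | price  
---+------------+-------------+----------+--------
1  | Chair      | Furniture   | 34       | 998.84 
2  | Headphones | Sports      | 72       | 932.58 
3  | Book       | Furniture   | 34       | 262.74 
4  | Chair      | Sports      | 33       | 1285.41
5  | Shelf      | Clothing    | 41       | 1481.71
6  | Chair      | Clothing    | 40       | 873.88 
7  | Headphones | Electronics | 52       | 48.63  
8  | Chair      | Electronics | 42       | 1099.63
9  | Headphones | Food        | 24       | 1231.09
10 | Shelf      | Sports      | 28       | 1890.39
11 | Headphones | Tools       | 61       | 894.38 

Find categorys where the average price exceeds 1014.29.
SELECT category, AVG(price)
FROM sales
GROUP BY category
HAVING AVG(price) > 1014.29

Result:
  Clothing: avg=1177.80
  Food: avg=1231.09
  Sports: avg=1369.46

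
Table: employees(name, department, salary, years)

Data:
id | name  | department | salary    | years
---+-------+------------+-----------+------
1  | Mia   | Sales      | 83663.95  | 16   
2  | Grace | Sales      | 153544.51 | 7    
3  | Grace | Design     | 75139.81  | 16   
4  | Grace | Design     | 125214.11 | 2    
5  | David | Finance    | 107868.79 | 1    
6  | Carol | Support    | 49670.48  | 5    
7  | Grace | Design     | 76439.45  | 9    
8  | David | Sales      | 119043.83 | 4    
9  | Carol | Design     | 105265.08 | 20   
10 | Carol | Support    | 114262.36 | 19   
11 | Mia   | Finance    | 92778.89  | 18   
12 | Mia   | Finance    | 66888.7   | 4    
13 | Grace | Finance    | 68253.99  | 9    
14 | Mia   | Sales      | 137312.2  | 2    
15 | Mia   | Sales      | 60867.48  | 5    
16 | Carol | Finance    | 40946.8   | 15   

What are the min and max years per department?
SELECT department, MIN(years), MAX(years)
FROM employees
GROUP BY department

Result:
  Design: min=2, max=20
  Finance: min=1, max=18
  Sales: min=2, max=16
  Support: min=5, max=19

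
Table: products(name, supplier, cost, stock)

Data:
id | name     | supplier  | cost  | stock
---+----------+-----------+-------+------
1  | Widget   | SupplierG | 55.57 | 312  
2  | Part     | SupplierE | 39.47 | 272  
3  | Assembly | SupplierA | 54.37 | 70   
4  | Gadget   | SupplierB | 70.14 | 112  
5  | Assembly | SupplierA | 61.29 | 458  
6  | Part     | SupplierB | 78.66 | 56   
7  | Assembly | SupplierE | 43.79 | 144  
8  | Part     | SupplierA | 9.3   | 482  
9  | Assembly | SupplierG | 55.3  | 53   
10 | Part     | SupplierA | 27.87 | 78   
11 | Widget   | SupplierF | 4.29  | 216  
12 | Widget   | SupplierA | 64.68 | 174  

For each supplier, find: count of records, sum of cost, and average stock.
SELECT supplier,
       COUNT(*) as cnt,
       SUM(cost) as total_cost,
       AVG(stock) as avg_stock
FROM products
GROUP BY supplier

Result:
  SupplierA: 5 records, 217.51 total cost, 252.40 avg stock
  SupplierB: 2 records, 148.80 total cost, 84.00 avg stock
  SupplierE: 2 records, 83.26 total cost, 208.00 avg stock
  SupplierF: 1 records, 4.29 total cost, 216.00 avg stock
  SupplierG: 2 records, 110.87 total cost, 182.50 avg stock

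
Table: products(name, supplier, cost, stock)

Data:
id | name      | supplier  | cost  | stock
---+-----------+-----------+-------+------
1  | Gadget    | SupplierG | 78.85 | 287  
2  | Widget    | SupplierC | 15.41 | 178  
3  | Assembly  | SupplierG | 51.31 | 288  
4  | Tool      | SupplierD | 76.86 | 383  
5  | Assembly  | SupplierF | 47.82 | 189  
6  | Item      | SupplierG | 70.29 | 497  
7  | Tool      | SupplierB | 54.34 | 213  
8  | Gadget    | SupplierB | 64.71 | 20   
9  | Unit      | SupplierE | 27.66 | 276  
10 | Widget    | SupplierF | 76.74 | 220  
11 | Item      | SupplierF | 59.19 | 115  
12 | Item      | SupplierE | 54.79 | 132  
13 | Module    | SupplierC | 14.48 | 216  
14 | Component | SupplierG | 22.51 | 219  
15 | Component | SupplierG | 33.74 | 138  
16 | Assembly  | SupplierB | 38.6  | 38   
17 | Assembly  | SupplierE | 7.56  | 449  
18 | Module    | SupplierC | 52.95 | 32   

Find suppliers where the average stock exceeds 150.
SELECT supplier, AVG(stock)
FROM products
GROUP BY supplier
HAVING AVG(stock) > 150

Result:
  SupplierD: avg=383.00
  SupplierE: avg=285.67
  SupplierF: avg=174.67
  SupplierG: avg=285.80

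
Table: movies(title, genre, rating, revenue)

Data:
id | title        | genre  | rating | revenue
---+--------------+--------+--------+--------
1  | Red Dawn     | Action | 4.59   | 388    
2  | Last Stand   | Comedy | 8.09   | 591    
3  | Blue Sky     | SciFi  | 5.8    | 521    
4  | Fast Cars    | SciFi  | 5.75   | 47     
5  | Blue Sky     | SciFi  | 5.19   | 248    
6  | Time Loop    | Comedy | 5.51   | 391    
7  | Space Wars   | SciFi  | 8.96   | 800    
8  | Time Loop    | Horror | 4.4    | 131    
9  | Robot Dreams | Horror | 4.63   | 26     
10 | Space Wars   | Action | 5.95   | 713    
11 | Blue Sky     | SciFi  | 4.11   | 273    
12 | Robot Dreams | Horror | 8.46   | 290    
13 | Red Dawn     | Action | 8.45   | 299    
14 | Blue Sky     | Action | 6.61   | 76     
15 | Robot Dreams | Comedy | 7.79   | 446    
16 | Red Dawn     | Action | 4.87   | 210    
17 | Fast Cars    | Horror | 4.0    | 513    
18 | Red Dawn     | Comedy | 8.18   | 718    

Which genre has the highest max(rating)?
SELECT genre, MAX(rating) as val
FROM movies
GROUP BY genre
ORDER BY val DESC
LIMIT 1

Result: SciFi with max(rating) = 8.96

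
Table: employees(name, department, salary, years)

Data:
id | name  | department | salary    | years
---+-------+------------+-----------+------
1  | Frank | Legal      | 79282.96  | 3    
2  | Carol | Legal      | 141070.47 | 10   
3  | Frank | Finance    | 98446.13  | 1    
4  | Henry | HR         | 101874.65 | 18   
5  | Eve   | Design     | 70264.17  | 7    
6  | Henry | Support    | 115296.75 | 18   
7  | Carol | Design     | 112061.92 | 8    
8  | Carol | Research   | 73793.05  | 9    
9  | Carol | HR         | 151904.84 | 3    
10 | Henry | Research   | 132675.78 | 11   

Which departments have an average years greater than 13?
SELECT department, AVG(years)
FROM employees
GROUP BY department
HAVING AVG(years) > 13

Result:
  Support: avg=18.00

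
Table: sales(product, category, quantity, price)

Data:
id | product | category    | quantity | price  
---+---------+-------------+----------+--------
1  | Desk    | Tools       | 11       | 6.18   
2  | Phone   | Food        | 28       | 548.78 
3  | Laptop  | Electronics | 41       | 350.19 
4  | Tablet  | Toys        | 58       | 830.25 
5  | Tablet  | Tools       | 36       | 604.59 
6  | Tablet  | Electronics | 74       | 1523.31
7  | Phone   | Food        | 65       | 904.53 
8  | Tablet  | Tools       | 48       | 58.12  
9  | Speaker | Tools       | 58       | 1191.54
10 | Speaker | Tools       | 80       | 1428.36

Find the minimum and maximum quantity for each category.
SELECT category, MIN(quantity), MAX(quantity)
FROM sales
GROUP BY category

Result:
  Electronics: min=41, max=74
  Food: min=28, max=65
  Tools: min=11, max=80
  Toys: min=58, max=58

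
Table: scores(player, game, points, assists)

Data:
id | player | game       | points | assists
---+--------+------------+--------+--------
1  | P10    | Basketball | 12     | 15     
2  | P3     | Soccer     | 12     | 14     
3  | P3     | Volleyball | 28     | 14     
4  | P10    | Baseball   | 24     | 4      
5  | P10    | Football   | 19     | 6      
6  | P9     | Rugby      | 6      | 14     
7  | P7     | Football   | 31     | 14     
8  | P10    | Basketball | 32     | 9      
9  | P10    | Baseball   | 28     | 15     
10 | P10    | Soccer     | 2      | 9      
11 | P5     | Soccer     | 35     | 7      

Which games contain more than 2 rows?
SELECT game, COUNT(*) as cnt
FROM scores
GROUP BY game
HAVING COUNT(*) > 2

Result:
  Soccer: 3

Note: HAVING filters groups after aggregation, WHERE filters rows before.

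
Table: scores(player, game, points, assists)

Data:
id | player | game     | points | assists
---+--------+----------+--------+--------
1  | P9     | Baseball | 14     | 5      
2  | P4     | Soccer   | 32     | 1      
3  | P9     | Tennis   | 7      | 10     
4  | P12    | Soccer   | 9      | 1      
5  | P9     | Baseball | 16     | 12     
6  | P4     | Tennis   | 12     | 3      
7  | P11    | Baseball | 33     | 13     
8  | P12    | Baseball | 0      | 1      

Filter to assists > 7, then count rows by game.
SELECT game, COUNT(*)
FROM scores
WHERE assists > 7
GROUP BY game

Note: WHERE filters rows before grouping.

Result:
  Baseball: 2
  Tennis: 1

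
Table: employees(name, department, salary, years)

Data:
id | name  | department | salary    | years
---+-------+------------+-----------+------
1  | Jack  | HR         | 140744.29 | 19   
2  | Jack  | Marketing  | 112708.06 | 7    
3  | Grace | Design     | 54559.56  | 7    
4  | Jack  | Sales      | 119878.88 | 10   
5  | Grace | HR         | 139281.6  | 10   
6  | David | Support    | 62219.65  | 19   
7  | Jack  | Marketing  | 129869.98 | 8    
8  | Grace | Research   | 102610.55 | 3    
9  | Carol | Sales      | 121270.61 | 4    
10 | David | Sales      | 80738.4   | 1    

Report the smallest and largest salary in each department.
SELECT department, MIN(salary), MAX(salary)
FROM employees
GROUP BY department

Result:
  Design: min=54559.56, max=54559.56
  HR: min=139281.60, max=140744.29
  Marketing: min=112708.06, max=129869.98
  Research: min=102610.55, max=102610.55
  Sales: min=80738.40, max=121270.61
  Support: min=62219.65, max=62219.65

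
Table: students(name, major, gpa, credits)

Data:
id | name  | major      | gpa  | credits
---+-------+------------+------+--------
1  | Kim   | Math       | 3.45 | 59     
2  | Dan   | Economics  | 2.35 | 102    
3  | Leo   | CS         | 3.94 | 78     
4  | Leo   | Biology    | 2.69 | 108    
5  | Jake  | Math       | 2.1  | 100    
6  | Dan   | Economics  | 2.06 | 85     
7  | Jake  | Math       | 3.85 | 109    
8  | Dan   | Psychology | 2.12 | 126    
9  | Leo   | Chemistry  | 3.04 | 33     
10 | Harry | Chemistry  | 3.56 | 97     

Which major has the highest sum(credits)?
SELECT major, SUM(credits) as val
FROM students
GROUP BY major
ORDER BY val DESC
LIMIT 1

Result: Math with sum(credits) = 268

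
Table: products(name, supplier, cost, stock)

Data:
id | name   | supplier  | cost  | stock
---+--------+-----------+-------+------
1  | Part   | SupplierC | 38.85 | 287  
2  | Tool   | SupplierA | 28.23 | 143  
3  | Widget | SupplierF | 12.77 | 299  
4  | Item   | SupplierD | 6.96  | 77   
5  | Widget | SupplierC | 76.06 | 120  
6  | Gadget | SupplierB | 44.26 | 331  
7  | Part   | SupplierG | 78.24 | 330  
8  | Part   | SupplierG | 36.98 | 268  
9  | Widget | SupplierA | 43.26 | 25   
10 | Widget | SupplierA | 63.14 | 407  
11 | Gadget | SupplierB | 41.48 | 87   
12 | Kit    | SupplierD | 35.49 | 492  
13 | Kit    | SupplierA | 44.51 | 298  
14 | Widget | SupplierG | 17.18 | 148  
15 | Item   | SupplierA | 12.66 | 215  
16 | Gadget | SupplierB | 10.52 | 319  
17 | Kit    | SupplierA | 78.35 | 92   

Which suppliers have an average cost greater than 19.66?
SELECT supplier, AVG(cost)
FROM products
GROUP BY supplier
HAVING AVG(cost) > 19.66

Result:
  SupplierA: avg=45.03
  SupplierB: avg=32.09
  SupplierC: avg=57.46
  SupplierD: avg=21.23
  SupplierG: avg=44.13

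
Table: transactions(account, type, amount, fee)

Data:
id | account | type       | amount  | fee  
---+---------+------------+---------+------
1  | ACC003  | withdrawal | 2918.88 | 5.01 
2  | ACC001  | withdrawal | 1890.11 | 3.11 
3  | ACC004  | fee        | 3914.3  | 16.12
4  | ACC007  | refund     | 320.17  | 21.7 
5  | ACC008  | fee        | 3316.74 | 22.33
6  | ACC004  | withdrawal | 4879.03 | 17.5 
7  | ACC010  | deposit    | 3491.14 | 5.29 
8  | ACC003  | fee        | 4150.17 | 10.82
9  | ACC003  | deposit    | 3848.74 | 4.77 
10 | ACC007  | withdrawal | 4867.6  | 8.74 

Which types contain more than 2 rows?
SELECT type, COUNT(*) as cnt
FROM transactions
GROUP BY type
HAVING COUNT(*) > 2

Result:
  fee: 3
  withdrawal: 4

Note: HAVING filters groups after aggregation, WHERE filters rows before.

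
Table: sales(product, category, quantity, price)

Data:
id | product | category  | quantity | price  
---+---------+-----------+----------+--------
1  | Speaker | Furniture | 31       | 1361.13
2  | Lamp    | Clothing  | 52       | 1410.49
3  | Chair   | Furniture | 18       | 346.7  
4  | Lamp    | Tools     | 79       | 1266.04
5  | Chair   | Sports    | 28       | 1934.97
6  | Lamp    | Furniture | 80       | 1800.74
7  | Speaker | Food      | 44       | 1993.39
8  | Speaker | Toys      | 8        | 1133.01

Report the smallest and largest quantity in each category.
SELECT category, MIN(quantity), MAX(quantity)
FROM sales
GROUP BY category

Result:
  Clothing: min=52, max=52
  Food: min=44, max=44
  Furniture: min=18, max=80
  Sports: min=28, max=28
  Tools: min=79, max=79
  Toys: min=8, max=8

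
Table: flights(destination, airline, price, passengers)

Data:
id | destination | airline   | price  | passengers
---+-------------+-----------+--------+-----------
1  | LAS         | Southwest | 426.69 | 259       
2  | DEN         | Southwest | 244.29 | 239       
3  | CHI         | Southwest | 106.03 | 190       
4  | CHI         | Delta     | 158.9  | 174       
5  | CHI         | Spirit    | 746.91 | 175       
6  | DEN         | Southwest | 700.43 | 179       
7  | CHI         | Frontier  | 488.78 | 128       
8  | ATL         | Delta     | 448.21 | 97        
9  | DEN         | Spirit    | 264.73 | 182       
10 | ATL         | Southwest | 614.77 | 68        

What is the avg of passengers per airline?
SELECT airline, AVG(passengers) as result
FROM flights
GROUP BY airline

Result:
  Delta: 135.50
  Frontier: 128.00
  Southwest: 187.00
  Spirit: 178.50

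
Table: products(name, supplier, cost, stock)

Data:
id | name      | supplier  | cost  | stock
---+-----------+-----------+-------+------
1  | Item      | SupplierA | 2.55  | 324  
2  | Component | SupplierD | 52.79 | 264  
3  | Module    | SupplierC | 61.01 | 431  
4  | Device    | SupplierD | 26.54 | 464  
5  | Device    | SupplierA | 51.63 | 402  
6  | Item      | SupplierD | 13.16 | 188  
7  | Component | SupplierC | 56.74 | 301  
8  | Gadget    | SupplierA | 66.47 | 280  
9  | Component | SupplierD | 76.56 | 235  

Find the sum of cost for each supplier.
SELECT supplier, SUM(cost) as result
FROM products
GROUP BY supplier

Result:
  SupplierA: 120.65
  SupplierC: 117.75
  SupplierD: 169.05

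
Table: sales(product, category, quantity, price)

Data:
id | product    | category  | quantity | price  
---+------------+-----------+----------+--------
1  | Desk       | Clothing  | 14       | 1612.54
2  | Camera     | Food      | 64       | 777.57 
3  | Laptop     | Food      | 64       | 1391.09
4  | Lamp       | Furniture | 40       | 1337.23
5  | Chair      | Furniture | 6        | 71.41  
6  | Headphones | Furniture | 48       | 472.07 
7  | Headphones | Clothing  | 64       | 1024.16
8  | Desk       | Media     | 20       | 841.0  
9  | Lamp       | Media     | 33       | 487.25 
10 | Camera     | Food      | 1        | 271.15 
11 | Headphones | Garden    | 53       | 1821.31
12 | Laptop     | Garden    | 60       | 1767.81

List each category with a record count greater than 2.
SELECT category, COUNT(*) as cnt
FROM sales
GROUP BY category
HAVING COUNT(*) > 2

Result:
  Food: 3
  Furniture: 3

Note: HAVING filters groups after aggregation, WHERE filters rows before.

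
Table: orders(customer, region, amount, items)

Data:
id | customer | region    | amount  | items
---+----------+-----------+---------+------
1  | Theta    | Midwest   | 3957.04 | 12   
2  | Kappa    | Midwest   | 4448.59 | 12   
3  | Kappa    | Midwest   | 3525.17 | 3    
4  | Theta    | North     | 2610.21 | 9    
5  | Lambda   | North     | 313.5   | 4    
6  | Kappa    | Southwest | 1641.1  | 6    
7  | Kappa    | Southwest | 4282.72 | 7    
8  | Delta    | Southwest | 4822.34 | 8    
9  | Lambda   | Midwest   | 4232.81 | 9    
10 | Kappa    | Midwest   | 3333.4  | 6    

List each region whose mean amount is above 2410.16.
SELECT region, AVG(amount)
FROM orders
GROUP BY region
HAVING AVG(amount) > 2410.16

Result:
  Midwest: avg=3899.40
  Southwest: avg=3582.05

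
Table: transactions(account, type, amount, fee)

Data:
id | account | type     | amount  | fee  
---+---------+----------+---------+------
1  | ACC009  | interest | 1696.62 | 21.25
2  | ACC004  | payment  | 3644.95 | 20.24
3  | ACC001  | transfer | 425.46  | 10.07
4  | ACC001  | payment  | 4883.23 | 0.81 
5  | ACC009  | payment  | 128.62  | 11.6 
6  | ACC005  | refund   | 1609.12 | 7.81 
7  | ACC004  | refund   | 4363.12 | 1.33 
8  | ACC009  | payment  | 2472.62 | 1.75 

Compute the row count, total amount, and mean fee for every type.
SELECT type,
       COUNT(*) as cnt,
       SUM(amount) as total_amount,
       AVG(fee) as avg_fee
FROM transactions
GROUP BY type

Result:
  interest: 1 records, 1696.62 total amount, 21.25 avg fee
  payment: 4 records, 11129.42 total amount, 8.60 avg fee
  refund: 2 records, 5972.24 total amount, 4.57 avg fee
  transfer: 1 records, 425.46 total amount, 10.07 avg fee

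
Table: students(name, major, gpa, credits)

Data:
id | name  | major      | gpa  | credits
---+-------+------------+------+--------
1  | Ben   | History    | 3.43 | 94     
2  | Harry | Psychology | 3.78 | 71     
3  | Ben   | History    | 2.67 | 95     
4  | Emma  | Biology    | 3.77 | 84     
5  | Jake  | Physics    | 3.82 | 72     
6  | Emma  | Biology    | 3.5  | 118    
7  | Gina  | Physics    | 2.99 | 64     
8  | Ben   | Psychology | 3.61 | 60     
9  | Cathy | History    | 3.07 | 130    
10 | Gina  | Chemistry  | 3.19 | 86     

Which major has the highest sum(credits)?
SELECT major, SUM(credits) as val
FROM students
GROUP BY major
ORDER BY val DESC
LIMIT 1

Result: History with sum(credits) = 319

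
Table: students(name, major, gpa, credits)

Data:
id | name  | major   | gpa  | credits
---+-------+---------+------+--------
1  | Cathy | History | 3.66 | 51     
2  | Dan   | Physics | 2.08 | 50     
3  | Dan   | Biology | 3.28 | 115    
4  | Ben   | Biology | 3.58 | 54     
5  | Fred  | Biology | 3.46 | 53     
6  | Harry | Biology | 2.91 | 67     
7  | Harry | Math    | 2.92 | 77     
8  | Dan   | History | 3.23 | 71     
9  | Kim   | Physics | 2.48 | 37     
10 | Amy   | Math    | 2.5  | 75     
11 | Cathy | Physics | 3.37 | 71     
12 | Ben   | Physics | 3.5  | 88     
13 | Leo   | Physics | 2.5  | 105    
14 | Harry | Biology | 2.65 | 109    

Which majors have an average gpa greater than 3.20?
SELECT major, AVG(gpa)
FROM students
GROUP BY major
HAVING AVG(gpa) > 3.20

Result:
  History: avg=3.45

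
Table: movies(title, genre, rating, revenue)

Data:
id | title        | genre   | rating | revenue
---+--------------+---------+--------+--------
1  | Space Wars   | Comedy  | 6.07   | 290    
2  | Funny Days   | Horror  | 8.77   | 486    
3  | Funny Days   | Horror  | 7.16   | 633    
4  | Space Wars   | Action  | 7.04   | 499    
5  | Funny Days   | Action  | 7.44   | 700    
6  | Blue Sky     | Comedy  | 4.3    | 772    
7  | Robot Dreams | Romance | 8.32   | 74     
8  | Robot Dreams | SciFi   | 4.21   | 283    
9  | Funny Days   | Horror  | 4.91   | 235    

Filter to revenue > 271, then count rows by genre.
SELECT genre, COUNT(*)
FROM movies
WHERE revenue > 271
GROUP BY genre

Note: WHERE filters rows before grouping.

Result:
  Action: 2
  Comedy: 2
  Horror: 2
  SciFi: 1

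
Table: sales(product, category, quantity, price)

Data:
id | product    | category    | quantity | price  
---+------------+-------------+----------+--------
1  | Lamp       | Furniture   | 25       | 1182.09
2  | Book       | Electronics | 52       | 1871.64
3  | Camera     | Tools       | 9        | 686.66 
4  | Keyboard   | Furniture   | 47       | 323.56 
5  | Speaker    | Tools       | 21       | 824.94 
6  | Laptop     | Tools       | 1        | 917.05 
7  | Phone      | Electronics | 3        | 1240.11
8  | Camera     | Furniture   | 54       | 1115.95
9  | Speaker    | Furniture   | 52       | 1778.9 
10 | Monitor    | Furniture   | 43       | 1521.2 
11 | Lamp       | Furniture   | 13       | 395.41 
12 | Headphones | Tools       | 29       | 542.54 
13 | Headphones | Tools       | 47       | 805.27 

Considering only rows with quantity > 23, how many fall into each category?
SELECT category, COUNT(*)
FROM sales
WHERE quantity > 23
GROUP BY category

Note: WHERE filters rows before grouping.

Result:
  Electronics: 1
  Furniture: 5
  Tools: 2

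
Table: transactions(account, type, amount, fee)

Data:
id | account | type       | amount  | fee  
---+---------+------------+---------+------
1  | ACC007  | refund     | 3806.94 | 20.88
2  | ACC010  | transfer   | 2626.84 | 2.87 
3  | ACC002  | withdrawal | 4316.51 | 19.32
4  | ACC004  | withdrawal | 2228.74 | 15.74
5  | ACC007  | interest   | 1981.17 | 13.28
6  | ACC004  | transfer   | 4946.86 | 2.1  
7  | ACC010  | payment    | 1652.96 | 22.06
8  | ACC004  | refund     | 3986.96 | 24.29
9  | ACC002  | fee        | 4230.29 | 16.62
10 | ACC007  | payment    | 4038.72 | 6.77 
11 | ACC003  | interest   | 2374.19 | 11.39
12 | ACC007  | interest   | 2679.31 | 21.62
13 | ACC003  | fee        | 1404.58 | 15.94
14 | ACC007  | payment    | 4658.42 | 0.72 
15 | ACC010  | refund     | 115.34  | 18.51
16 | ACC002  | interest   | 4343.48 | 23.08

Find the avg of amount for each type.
SELECT type, AVG(amount) as result
FROM transactions
GROUP BY type

Result:
  fee: 2817.44
  interest: 2844.54
  payment: 3450.03
  refund: 2636.41
  transfer: 3786.85
  withdrawal: 3272.63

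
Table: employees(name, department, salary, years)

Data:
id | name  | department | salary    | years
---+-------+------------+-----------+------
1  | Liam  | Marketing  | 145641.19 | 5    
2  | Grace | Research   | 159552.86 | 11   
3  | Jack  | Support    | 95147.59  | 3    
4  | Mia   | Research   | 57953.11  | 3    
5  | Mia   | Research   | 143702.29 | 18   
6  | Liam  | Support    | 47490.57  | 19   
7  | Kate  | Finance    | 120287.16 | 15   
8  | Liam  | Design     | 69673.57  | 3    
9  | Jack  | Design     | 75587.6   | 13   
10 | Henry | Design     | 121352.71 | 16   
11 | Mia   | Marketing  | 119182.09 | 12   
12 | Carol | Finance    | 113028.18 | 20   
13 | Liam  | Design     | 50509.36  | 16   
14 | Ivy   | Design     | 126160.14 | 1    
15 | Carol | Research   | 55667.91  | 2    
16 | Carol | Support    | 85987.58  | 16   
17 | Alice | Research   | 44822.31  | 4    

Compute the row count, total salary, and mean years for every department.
SELECT department,
       COUNT(*) as cnt,
       SUM(salary) as total_salary,
       AVG(years) as avg_years
FROM employees
GROUP BY department

Result:
  Design: 5 records, 443283.38 total salary, 9.80 avg years
  Finance: 2 records, 233315.34 total salary, 17.50 avg years
  Marketing: 2 records, 264823.28 total salary, 8.50 avg years
  Research: 5 records, 461698.48 total salary, 7.60 avg years
  Support: 3 records, 228625.74 total salary, 12.67 avg years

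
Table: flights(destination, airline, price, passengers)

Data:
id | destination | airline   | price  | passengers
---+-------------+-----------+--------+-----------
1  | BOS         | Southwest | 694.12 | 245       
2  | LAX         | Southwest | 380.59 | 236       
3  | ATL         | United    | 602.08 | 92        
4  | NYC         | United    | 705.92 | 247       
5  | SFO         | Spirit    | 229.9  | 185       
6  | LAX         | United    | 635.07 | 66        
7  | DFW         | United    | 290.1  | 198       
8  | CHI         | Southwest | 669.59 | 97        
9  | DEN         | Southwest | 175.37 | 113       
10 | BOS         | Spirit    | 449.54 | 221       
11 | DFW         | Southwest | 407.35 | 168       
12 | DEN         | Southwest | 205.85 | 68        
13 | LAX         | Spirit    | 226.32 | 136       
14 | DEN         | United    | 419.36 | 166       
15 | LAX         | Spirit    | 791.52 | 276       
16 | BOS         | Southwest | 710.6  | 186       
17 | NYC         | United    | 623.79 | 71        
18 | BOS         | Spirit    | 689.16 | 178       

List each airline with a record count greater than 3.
SELECT airline, COUNT(*) as cnt
FROM flights
GROUP BY airline
HAVING COUNT(*) > 3

Result:
  Southwest: 7
  Spirit: 5
  United: 6

Note: HAVING filters groups after aggregation, WHERE filters rows before.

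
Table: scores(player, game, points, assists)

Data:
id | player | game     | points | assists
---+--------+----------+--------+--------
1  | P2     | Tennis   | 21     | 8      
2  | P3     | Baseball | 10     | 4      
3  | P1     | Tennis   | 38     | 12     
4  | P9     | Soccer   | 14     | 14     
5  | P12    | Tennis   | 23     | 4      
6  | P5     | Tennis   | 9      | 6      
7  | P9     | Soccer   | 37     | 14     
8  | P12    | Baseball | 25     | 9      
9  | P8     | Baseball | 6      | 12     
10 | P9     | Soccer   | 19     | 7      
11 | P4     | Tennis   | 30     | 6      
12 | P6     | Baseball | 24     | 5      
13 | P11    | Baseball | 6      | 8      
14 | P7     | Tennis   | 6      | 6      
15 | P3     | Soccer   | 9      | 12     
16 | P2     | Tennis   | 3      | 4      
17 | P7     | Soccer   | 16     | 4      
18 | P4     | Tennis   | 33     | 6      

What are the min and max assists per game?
SELECT game, MIN(assists), MAX(assists)
FROM scores
GROUP BY game

Result:
  Baseball: min=4, max=12
  Soccer: min=4, max=14
  Tennis: min=4, max=12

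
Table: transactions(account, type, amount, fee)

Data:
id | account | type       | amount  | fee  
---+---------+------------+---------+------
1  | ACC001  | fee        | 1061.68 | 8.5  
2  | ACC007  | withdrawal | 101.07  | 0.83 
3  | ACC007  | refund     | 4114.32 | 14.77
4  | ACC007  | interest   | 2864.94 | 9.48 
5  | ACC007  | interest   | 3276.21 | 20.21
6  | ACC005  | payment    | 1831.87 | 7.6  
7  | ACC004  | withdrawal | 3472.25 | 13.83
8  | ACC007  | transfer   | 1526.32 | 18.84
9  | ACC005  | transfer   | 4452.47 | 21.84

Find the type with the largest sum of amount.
SELECT type, SUM(amount) as val
FROM transactions
GROUP BY type
ORDER BY val DESC
LIMIT 1

Result: interest with sum(amount) = 6141.15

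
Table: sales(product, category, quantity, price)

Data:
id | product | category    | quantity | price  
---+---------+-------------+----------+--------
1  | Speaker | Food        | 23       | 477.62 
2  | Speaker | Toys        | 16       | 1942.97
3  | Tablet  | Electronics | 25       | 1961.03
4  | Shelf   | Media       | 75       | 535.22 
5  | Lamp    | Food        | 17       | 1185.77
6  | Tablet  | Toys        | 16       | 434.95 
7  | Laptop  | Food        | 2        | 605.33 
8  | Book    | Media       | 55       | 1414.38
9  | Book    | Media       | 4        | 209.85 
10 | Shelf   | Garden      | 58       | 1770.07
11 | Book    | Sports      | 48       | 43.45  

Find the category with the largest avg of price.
SELECT category, AVG(price) as val
FROM sales
GROUP BY category
ORDER BY val DESC
LIMIT 1

Result: Electronics with avg(price) = 1961.03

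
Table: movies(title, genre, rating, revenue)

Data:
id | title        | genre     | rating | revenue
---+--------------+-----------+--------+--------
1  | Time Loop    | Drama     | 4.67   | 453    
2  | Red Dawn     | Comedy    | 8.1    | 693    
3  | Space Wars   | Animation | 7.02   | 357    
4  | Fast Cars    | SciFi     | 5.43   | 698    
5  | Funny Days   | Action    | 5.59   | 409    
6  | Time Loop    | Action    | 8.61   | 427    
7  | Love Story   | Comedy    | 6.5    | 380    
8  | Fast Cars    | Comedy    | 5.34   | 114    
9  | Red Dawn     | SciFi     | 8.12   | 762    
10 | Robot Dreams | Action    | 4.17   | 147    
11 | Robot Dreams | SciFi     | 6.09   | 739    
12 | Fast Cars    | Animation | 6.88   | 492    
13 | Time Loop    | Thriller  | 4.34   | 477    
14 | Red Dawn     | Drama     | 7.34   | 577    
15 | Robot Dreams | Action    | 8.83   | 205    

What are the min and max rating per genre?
SELECT genre, MIN(rating), MAX(rating)
FROM movies
GROUP BY genre

Result:
  Action: min=4.17, max=8.83
  Animation: min=6.88, max=7.02
  Comedy: min=5.34, max=8.10
  Drama: min=4.67, max=7.34
  SciFi: min=5.43, max=8.12
  Thriller: min=4.34, max=4.34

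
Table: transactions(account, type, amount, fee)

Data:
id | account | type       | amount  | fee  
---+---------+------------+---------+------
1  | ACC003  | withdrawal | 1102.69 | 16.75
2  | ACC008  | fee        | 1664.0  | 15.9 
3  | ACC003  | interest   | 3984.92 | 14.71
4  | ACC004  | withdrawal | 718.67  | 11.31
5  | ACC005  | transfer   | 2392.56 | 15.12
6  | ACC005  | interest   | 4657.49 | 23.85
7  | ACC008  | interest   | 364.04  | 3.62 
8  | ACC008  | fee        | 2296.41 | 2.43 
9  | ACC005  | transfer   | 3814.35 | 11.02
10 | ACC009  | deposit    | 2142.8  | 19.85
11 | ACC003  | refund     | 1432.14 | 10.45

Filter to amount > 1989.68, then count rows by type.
SELECT type, COUNT(*)
FROM transactions
WHERE amount > 1989.68
GROUP BY type

Note: WHERE filters rows before grouping.

Result:
  deposit: 1
  fee: 1
  interest: 2
  transfer: 2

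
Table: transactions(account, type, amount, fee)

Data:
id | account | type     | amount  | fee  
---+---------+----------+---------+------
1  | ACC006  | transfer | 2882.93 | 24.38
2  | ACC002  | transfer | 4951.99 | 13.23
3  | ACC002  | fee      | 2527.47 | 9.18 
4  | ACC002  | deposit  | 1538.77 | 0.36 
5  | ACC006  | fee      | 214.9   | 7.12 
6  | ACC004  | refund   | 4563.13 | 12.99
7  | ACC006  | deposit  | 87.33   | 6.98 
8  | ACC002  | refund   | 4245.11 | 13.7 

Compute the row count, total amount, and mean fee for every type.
SELECT type,
       COUNT(*) as cnt,
       SUM(amount) as total_amount,
       AVG(fee) as avg_fee
FROM transactions
GROUP BY type

Result:
  deposit: 2 records, 1626.10 total amount, 3.67 avg fee
  fee: 2 records, 2742.37 total amount, 8.15 avg fee
  refund: 2 records, 8808.24 total amount, 13.35 avg fee
  transfer: 2 records, 7834.92 total amount, 18.81 avg fee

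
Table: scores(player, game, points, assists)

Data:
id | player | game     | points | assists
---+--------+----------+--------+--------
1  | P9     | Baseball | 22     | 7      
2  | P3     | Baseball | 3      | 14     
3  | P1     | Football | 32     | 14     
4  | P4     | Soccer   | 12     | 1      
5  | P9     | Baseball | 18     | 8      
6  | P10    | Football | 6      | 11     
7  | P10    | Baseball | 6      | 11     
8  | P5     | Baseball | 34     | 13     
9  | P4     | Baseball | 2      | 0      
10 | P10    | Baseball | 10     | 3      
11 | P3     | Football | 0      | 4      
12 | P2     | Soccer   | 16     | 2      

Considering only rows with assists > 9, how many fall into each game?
SELECT game, COUNT(*)
FROM scores
WHERE assists > 9
GROUP BY game

Note: WHERE filters rows before grouping.

Result:
  Baseball: 3
  Football: 2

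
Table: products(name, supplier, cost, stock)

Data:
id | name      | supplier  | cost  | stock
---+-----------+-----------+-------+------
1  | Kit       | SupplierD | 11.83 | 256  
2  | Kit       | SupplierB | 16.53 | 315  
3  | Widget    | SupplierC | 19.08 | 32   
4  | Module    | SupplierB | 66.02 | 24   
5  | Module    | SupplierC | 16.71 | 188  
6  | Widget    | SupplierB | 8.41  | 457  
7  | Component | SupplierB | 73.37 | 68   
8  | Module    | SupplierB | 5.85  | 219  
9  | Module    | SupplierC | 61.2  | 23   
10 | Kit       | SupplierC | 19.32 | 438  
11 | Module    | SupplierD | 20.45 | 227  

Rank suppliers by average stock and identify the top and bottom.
SELECT supplier, AVG(stock)
FROM products
GROUP BY supplier
ORDER BY AVG(stock)

All groups:
  SupplierC: 170.25
  SupplierB: 216.60
  SupplierD: 241.50

Highest: SupplierD (241.50)
Lowest: SupplierC (170.25)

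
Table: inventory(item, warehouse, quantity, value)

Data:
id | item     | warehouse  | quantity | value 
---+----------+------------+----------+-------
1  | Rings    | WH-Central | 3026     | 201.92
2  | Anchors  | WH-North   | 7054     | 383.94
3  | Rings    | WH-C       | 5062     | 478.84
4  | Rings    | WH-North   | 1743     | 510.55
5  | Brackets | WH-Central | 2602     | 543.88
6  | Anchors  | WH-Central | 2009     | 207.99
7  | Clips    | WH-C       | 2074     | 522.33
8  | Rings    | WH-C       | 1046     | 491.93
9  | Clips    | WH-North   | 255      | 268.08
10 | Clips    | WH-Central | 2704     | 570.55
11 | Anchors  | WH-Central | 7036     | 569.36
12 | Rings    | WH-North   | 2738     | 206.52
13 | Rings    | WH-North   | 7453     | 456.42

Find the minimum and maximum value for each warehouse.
SELECT warehouse, MIN(value), MAX(value)
FROM inventory
GROUP BY warehouse

Result:
  WH-C: min=478.84, max=522.33
  WH-Central: min=201.92, max=570.55
  WH-North: min=206.52, max=510.55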